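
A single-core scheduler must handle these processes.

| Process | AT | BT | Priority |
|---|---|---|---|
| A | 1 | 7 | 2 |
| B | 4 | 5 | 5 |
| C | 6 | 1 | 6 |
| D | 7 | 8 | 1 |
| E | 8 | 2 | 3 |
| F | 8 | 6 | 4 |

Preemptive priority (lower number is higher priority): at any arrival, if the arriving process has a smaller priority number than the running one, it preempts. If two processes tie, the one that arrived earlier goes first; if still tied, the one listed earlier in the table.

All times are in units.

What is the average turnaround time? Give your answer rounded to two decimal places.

Schedule: | idle 0-1 | A 1-7 | D 7-15 | A 15-16 | E 16-18 | F 18-24 | B 24-29 | C 29-30 |
Completion: A=16  B=29  C=30  D=15  E=18  F=24
Turnaround (C−A): A=15  B=25  C=24  D=8  E=10  F=16
Turnaround times: A=15, B=25, C=24, D=8, E=10, F=16
Average turnaround = (15+25+24+8+10+16) / 6 = 98/6 = 16.33

16.33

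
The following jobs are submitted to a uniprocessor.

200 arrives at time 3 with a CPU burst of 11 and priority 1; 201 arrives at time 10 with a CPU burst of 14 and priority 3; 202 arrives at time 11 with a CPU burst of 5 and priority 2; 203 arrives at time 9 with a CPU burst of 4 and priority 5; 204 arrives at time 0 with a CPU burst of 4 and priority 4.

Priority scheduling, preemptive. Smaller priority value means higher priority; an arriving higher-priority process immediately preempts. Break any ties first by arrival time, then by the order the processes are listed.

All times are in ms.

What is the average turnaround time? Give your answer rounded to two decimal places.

Timeline: | 204 0-3 | 200 3-14 | 202 14-19 | 201 19-33 | 204 33-34 | 203 34-38 |
Completion: 200=14  201=33  202=19  203=38  204=34
Turnaround (C−A): 200=11  201=23  202=8  203=29  204=34
Turnaround times: 200=11, 201=23, 202=8, 203=29, 204=34
Average turnaround = (11+23+8+29+34) / 5 = 105/5 = 21.00

21.00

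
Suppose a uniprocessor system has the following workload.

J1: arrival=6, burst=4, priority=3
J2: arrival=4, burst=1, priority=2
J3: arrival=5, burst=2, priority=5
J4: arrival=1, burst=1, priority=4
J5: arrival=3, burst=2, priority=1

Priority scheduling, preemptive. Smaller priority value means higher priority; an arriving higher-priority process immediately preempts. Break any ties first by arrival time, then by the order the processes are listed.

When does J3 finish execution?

Timeline: | idle 0-1 | J4 1-2 | idle 2-3 | J5 3-5 | J2 5-6 | J1 6-10 | J3 10-12 |
Completion: J1=10  J2=6  J3=12  J4=2  J5=5

12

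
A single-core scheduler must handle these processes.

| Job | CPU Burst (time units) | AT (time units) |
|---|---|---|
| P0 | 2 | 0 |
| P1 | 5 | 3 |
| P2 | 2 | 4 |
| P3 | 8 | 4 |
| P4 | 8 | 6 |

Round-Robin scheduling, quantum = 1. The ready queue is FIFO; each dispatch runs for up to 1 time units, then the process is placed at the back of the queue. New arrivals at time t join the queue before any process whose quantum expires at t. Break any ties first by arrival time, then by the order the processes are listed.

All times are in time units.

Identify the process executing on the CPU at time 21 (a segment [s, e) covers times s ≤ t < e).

P4

Schedule: | P0 0-2 | idle 2-3 | P1 3-4 | P2 4-5 | P3 5-6 | P1 6-7 | P2 7-8 | P4 8-9 | P3 9-10 | P1 10-11 | P4 11-12 | P3 12-13 | P1 13-14 | P4 14-15 | P3 15-16 | P1 16-17 | P4 17-18 | P3 18-19 | P4 19-20 | P3 20-21 | P4 21-22 | P3 22-23 | P4 23-24 | P3 24-25 | P4 25-26 |
Completion: P0=2  P1=17  P2=8  P3=25  P4=26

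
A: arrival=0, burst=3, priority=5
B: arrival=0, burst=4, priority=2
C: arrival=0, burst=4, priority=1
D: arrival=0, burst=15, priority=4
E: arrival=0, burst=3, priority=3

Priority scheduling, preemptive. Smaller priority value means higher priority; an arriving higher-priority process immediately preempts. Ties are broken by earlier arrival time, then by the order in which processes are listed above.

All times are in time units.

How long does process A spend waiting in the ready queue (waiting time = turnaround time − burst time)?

Gantt: | C 0-4 | B 4-8 | E 8-11 | D 11-26 | A 26-29 |
Completion: A=29  B=8  C=4  D=26  E=11
Turnaround (C−A): A=29  B=8  C=4  D=26  E=11
Waiting(A) = turnaround − burst = 29 − 3 = 26

26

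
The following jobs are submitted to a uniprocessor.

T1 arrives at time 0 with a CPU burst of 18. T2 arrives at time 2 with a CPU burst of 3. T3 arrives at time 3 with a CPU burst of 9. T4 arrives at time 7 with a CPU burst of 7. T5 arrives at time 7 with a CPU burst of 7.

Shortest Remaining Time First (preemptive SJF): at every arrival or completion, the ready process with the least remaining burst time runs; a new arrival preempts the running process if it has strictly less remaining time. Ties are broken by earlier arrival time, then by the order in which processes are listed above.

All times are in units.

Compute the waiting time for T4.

Gantt: | T1 0-2 | T2 2-5 | T3 5-14 | T4 14-21 | T5 21-28 | T1 28-44 |
Completion: T1=44  T2=5  T3=14  T4=21  T5=28
Turnaround (C−A): T1=44  T2=3  T3=11  T4=14  T5=21
Waiting(T4) = turnaround − burst = 14 − 7 = 7

7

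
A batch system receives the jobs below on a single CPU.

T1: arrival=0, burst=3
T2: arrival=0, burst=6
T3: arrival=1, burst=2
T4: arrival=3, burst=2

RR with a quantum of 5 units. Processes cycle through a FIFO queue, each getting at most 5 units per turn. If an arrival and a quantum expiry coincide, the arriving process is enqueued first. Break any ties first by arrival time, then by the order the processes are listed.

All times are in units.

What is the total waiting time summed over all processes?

Schedule: | T1 0-3 | T2 3-8 | T3 8-10 | T4 10-12 | T2 12-13 |
Completion: T1=3  T2=13  T3=10  T4=12
Waiting = turnaround − burst: T1=0, T2=7, T3=7, T4=7
Total waiting = 0 + 7 + 7 + 7 = 21

21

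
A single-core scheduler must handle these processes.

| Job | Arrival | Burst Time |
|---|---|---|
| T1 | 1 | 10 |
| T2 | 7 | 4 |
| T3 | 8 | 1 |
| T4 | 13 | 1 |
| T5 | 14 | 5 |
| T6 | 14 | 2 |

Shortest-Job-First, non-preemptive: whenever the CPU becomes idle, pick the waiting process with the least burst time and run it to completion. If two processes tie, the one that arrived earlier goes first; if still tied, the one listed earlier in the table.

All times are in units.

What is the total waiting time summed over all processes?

19

Schedule: | idle 0-1 | T1 1-11 | T3 11-12 | T2 12-16 | T4 16-17 | T6 17-19 | T5 19-24 |
Completion: T1=11  T2=16  T3=12  T4=17  T5=24  T6=19
Waiting = turnaround − burst: T1=0, T2=5, T3=3, T4=3, T5=5, T6=3
Total waiting = 0 + 5 + 3 + 3 + 5 + 3 = 19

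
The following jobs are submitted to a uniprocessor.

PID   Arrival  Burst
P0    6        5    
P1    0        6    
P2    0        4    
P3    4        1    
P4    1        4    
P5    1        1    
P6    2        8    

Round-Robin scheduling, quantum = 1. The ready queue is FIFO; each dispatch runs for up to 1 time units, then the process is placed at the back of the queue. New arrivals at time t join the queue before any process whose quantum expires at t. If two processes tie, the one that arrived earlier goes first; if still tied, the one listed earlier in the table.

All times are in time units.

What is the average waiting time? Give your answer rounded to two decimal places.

Timeline: | P1 0-1 | P2 1-2 | P4 2-3 | P5 3-4 | P1 4-5 | P6 5-6 | P2 6-7 | P4 7-8 | P3 8-9 | P1 9-10 | P0 10-11 | P6 11-12 | P2 12-13 | P4 13-14 | P1 14-15 | P0 15-16 | P6 16-17 | P2 17-18 | P4 18-19 | P1 19-20 | P0 20-21 | P6 21-22 | P1 22-23 | P0 23-24 | P6 24-25 | P0 25-26 | P6 26-29 |
Completion: P0=26  P1=23  P2=18  P3=9  P4=19  P5=4  P6=29
Waiting times: P0=15, P1=17, P2=14, P3=4, P4=14, P5=2, P6=19
Average waiting = (15+17+14+4+14+2+19) / 7 = 85/7 = 12.14

12.14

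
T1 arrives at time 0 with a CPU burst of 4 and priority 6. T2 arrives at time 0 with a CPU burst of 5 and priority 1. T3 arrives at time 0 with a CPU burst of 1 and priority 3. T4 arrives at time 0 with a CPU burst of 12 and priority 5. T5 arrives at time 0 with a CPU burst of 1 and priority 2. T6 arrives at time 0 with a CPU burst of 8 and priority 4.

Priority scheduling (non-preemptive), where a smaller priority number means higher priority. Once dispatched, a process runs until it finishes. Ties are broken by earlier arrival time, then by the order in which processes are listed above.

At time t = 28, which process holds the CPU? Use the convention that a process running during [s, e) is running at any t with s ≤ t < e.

Timeline: | T2 0-5 | T5 5-6 | T3 6-7 | T6 7-15 | T4 15-27 | T1 27-31 |
Completion: T1=31  T2=5  T3=7  T4=27  T5=6  T6=15

T1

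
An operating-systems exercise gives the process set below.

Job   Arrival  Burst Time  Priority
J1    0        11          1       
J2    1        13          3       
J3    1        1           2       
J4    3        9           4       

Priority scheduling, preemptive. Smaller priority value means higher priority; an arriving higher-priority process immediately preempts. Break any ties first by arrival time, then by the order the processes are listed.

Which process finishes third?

J2

Timeline: | J1 0-11 | J3 11-12 | J2 12-25 | J4 25-34 |
Completion: J1=11  J2=25  J3=12  J4=34
Turnaround (C−A): J1=11  J2=24  J3=11  J4=31
Finish order: J1 → J3 → J2 → J4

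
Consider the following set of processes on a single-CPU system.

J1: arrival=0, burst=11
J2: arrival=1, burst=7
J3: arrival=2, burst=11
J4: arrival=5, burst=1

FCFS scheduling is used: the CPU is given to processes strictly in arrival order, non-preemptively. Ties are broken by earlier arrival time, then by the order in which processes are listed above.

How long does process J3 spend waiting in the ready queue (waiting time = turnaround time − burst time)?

Timeline: | J1 0-11 | J2 11-18 | J3 18-29 | J4 29-30 |
Completion: J1=11  J2=18  J3=29  J4=30
Turnaround (C−A): J1=11  J2=17  J3=27  J4=25
Waiting(J3) = turnaround − burst = 27 − 11 = 16

16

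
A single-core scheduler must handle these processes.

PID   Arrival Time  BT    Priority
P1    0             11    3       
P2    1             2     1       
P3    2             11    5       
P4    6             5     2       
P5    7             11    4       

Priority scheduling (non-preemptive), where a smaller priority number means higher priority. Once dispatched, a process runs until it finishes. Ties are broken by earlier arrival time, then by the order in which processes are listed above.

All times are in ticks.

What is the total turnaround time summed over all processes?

Gantt: | P1 0-11 | P2 11-13 | P4 13-18 | P5 18-29 | P3 29-40 |
Completion: P1=11  P2=13  P3=40  P4=18  P5=29
Turnaround (C−A): P1=11  P2=12  P3=38  P4=12  P5=22
Turnaround = completion − arrival: P1=11, P2=12, P3=38, P4=12, P5=22
Total turnaround = 11 + 12 + 38 + 12 + 22 = 95

95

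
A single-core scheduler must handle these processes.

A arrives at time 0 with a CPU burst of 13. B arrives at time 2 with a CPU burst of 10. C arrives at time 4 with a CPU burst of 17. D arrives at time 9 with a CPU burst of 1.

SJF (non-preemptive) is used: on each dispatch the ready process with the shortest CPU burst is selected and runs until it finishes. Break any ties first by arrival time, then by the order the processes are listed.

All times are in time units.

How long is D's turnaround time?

5

Schedule: | A 0-13 | D 13-14 | B 14-24 | C 24-41 |
Completion: A=13  B=24  C=41  D=14
Turnaround(D) = completion − arrival = 14 − 9 = 5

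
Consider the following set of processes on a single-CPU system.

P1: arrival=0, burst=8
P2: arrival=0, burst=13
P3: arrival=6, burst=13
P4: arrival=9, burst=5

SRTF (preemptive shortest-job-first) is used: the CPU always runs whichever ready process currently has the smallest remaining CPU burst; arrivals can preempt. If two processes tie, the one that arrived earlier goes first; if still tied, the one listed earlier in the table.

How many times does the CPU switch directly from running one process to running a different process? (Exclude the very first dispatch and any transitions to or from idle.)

Gantt: | P1 0-8 | P2 8-9 | P4 9-14 | P2 14-26 | P3 26-39 |
Completion: P1=8  P2=26  P3=39  P4=14

4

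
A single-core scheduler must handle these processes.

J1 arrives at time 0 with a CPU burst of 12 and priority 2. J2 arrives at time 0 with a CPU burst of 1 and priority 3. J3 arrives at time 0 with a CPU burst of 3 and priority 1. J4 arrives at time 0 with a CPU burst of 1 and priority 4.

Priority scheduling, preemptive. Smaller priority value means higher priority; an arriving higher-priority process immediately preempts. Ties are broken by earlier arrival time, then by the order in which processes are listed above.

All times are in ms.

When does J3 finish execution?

Gantt: | J3 0-3 | J1 3-15 | J2 15-16 | J4 16-17 |
Completion: J1=15  J2=16  J3=3  J4=17
Turnaround (C−A): J1=15  J2=16  J3=3  J4=17

3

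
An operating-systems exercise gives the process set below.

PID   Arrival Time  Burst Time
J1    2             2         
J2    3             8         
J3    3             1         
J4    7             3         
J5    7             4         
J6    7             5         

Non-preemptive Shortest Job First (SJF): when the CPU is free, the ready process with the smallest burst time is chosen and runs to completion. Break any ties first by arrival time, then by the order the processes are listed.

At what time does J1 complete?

4

Gantt: | idle 0-2 | J1 2-4 | J3 4-5 | J2 5-13 | J4 13-16 | J5 16-20 | J6 20-25 |
Completion: J1=4  J2=13  J3=5  J4=16  J5=20  J6=25
Turnaround (C−A): J1=2  J2=10  J3=2  J4=9  J5=13  J6=18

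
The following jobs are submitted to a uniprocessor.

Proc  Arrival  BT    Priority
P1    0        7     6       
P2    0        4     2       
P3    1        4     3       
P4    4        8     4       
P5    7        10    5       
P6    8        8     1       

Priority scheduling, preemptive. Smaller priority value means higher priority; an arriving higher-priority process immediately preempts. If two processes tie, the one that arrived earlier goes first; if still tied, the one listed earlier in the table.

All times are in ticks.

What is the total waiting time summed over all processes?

Timeline: | P2 0-4 | P3 4-8 | P6 8-16 | P4 16-24 | P5 24-34 | P1 34-41 |
Completion: P1=41  P2=4  P3=8  P4=24  P5=34  P6=16
Turnaround (C−A): P1=41  P2=4  P3=7  P4=20  P5=27  P6=8
Waiting = turnaround − burst: P1=34, P2=0, P3=3, P4=12, P5=17, P6=0
Total waiting = 34 + 0 + 3 + 12 + 17 + 0 = 66

66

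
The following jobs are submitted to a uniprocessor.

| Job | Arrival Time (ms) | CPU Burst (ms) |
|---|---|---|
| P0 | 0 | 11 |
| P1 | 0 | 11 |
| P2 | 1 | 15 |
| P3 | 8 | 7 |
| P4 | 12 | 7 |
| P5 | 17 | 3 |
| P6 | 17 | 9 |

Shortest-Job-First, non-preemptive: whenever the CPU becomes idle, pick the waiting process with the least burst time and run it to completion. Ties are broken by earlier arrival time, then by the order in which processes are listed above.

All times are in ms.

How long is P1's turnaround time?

48

Gantt: | P0 0-11 | P3 11-18 | P5 18-21 | P4 21-28 | P6 28-37 | P1 37-48 | P2 48-63 |
Completion: P0=11  P1=48  P2=63  P3=18  P4=28  P5=21  P6=37
Turnaround(P1) = completion − arrival = 48 − 0 = 48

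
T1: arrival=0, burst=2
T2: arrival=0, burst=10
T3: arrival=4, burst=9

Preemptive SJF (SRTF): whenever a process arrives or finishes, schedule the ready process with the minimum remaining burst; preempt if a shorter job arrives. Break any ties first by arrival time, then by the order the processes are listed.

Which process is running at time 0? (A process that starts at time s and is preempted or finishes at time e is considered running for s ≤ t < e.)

T1

Gantt: | T1 0-2 | T2 2-12 | T3 12-21 |
Completion: T1=2  T2=12  T3=21
Turnaround (C−A): T1=2  T2=12  T3=17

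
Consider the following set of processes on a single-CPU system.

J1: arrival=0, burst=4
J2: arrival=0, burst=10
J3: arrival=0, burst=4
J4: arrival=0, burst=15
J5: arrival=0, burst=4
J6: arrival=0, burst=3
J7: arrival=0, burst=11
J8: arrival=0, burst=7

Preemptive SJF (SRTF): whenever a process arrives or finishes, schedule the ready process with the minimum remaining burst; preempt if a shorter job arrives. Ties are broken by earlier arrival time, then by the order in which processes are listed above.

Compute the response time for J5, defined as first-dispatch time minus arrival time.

Gantt: | J6 0-3 | J1 3-7 | J3 7-11 | J5 11-15 | J8 15-22 | J2 22-32 | J7 32-43 | J4 43-58 |
Completion: J1=7  J2=32  J3=11  J4=58  J5=15  J6=3  J7=43  J8=22
Response(J5) = first start − arrival = 11 − 0 = 11

11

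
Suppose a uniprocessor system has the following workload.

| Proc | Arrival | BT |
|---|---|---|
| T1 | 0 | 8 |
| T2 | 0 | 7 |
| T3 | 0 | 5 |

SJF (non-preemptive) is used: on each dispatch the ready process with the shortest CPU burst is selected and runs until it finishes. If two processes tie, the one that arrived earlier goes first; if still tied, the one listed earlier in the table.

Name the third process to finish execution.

Gantt: | T3 0-5 | T2 5-12 | T1 12-20 |
Completion: T1=20  T2=12  T3=5
Finish order: T3 → T2 → T1

T1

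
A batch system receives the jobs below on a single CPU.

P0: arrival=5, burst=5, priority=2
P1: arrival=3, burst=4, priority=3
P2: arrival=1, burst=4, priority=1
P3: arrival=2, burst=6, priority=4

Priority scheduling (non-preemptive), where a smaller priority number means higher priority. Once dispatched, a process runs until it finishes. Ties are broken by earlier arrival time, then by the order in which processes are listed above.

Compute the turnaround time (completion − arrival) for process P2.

4

Gantt: | idle 0-1 | P2 1-5 | P0 5-10 | P1 10-14 | P3 14-20 |
Completion: P0=10  P1=14  P2=5  P3=20
Turnaround(P2) = completion − arrival = 5 − 1 = 4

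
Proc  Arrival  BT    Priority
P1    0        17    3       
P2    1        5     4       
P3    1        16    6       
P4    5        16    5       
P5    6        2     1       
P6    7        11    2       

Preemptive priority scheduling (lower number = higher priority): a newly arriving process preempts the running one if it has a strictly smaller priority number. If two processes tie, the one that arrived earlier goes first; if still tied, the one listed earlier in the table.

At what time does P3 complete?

67

Gantt: | P1 0-6 | P5 6-8 | P6 8-19 | P1 19-30 | P2 30-35 | P4 35-51 | P3 51-67 |
Completion: P1=30  P2=35  P3=67  P4=51  P5=8  P6=19
Turnaround (C−A): P1=30  P2=34  P3=66  P4=46  P5=2  P6=12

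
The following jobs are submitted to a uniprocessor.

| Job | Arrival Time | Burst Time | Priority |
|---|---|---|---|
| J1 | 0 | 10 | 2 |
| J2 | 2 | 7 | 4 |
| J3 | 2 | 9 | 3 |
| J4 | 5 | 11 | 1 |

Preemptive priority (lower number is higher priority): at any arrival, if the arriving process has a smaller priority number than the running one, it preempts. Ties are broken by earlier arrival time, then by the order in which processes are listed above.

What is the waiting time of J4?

0

Timeline: | J1 0-5 | J4 5-16 | J1 16-21 | J3 21-30 | J2 30-37 |
Completion: J1=21  J2=37  J3=30  J4=16
Turnaround (C−A): J1=21  J2=35  J3=28  J4=11
Waiting(J4) = turnaround − burst = 11 − 11 = 0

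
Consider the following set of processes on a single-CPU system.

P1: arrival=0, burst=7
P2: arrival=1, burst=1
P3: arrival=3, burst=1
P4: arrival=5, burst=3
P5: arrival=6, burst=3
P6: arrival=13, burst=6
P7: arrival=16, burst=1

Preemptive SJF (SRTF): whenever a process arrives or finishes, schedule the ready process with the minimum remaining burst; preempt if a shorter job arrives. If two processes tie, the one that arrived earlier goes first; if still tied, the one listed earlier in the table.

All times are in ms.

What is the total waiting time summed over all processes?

Timeline: | P1 0-1 | P2 1-2 | P1 2-3 | P3 3-4 | P1 4-5 | P4 5-8 | P5 8-11 | P1 11-15 | P6 15-16 | P7 16-17 | P6 17-22 |
Completion: P1=15  P2=2  P3=4  P4=8  P5=11  P6=22  P7=17
Turnaround (C−A): P1=15  P2=1  P3=1  P4=3  P5=5  P6=9  P7=1
Waiting = turnaround − burst: P1=8, P2=0, P3=0, P4=0, P5=2, P6=3, P7=0
Total waiting = 8 + 0 + 0 + 0 + 2 + 3 + 0 = 13

13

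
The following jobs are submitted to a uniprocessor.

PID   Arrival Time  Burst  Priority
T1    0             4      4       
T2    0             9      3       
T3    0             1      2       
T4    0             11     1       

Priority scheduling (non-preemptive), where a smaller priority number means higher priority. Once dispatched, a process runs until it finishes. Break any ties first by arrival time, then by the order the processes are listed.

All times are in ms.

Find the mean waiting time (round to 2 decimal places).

Gantt: | T4 0-11 | T3 11-12 | T2 12-21 | T1 21-25 |
Completion: T1=25  T2=21  T3=12  T4=11
Turnaround (C−A): T1=25  T2=21  T3=12  T4=11
Waiting times: T1=21, T2=12, T3=11, T4=0
Average waiting = (21+12+11+0) / 4 = 44/4 = 11.00

11.00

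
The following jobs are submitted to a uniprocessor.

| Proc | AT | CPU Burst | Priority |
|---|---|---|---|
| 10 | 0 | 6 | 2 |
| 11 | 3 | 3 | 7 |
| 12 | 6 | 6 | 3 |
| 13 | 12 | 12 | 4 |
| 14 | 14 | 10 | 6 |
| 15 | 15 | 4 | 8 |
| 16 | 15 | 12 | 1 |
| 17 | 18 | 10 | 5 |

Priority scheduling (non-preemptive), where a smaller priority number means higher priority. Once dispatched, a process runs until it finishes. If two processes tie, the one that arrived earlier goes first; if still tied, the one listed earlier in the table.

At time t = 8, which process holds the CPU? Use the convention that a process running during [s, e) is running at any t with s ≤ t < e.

12

Schedule: | 10 0-6 | 12 6-12 | 13 12-24 | 16 24-36 | 17 36-46 | 14 46-56 | 11 56-59 | 15 59-63 |
Completion: 10=6  11=59  12=12  13=24  14=56  15=63  16=36  17=46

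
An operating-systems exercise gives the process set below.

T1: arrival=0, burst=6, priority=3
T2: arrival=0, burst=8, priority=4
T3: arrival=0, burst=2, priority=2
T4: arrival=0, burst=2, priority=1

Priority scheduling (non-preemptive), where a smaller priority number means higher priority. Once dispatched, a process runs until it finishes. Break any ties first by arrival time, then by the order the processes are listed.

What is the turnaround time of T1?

10

Timeline: | T4 0-2 | T3 2-4 | T1 4-10 | T2 10-18 |
Completion: T1=10  T2=18  T3=4  T4=2
Turnaround(T1) = completion − arrival = 10 − 0 = 10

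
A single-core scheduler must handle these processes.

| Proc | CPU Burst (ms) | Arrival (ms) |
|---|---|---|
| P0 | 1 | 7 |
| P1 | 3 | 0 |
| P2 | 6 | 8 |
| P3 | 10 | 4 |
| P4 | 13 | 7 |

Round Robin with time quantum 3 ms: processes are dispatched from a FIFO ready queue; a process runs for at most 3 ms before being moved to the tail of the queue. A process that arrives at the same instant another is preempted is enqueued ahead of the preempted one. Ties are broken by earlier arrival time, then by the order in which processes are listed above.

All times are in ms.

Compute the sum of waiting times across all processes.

Timeline: | P1 0-3 | idle 3-4 | P3 4-7 | P0 7-8 | P4 8-11 | P3 11-14 | P2 14-17 | P4 17-20 | P3 20-23 | P2 23-26 | P4 26-29 | P3 29-30 | P4 30-34 |
Completion: P0=8  P1=3  P2=26  P3=30  P4=34
Turnaround (C−A): P0=1  P1=3  P2=18  P3=26  P4=27
Waiting = turnaround − burst: P0=0, P1=0, P2=12, P3=16, P4=14
Total waiting = 0 + 0 + 12 + 16 + 14 = 42

42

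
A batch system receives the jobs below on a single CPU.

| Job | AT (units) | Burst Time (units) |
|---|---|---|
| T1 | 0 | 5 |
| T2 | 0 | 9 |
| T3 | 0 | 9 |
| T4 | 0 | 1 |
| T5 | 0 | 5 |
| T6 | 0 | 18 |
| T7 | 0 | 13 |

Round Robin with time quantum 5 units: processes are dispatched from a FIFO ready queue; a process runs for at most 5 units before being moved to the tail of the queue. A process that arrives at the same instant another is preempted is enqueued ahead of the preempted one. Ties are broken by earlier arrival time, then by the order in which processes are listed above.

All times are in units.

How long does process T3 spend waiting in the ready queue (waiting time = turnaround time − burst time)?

30

Timeline: | T1 0-5 | T2 5-10 | T3 10-15 | T4 15-16 | T5 16-21 | T6 21-26 | T7 26-31 | T2 31-35 | T3 35-39 | T6 39-44 | T7 44-49 | T6 49-54 | T7 54-57 | T6 57-60 |
Completion: T1=5  T2=35  T3=39  T4=16  T5=21  T6=60  T7=57
Turnaround (C−A): T1=5  T2=35  T3=39  T4=16  T5=21  T6=60  T7=57
Waiting(T3) = turnaround − burst = 39 − 9 = 30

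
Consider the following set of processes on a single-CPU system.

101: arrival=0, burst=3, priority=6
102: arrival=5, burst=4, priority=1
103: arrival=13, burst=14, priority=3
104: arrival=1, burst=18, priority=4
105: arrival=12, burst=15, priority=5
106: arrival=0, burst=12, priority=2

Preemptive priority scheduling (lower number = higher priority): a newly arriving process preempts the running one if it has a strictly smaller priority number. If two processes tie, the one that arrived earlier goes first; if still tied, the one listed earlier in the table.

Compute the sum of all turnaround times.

Gantt: | 106 0-5 | 102 5-9 | 106 9-16 | 103 16-30 | 104 30-48 | 105 48-63 | 101 63-66 |
Completion: 101=66  102=9  103=30  104=48  105=63  106=16
Turnaround (C−A): 101=66  102=4  103=17  104=47  105=51  106=16
Turnaround = completion − arrival: 101=66, 102=4, 103=17, 104=47, 105=51, 106=16
Total turnaround = 66 + 4 + 17 + 47 + 51 + 16 = 201

201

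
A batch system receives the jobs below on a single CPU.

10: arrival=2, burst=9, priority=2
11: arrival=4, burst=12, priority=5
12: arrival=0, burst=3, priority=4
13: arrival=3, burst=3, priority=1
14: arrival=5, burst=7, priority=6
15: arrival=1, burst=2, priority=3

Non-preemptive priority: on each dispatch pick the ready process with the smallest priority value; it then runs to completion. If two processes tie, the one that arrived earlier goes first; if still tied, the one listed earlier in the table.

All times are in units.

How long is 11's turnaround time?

25

Schedule: | 12 0-3 | 13 3-6 | 10 6-15 | 15 15-17 | 11 17-29 | 14 29-36 |
Completion: 10=15  11=29  12=3  13=6  14=36  15=17
Turnaround (C−A): 10=13  11=25  12=3  13=3  14=31  15=16
Turnaround(11) = completion − arrival = 29 − 4 = 25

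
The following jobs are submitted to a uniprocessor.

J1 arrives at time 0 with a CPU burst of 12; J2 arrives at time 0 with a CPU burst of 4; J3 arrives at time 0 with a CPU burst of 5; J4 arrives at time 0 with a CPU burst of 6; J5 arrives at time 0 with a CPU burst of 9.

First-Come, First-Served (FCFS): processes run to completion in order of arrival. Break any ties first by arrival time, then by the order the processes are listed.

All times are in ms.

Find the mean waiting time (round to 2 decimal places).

Timeline: | J1 0-12 | J2 12-16 | J3 16-21 | J4 21-27 | J5 27-36 |
Completion: J1=12  J2=16  J3=21  J4=27  J5=36
Waiting times: J1=0, J2=12, J3=16, J4=21, J5=27
Average waiting = (0+12+16+21+27) / 5 = 76/5 = 15.20

15.20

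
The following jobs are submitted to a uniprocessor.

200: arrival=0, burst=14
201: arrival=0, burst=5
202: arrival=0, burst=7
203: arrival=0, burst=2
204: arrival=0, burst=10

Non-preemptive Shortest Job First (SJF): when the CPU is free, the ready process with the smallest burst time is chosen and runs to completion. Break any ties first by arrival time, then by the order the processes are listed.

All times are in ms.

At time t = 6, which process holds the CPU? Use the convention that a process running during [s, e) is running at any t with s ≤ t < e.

201

Timeline: | 203 0-2 | 201 2-7 | 202 7-14 | 204 14-24 | 200 24-38 |
Completion: 200=38  201=7  202=14  203=2  204=24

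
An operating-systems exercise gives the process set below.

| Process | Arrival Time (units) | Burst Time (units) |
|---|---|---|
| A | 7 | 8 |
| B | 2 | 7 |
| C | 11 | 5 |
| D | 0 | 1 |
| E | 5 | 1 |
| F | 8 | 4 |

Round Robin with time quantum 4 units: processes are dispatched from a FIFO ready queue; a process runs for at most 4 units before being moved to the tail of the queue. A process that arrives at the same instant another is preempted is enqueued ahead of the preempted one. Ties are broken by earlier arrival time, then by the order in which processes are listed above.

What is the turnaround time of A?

19

Schedule: | D 0-1 | idle 1-2 | B 2-6 | E 6-7 | B 7-10 | A 10-14 | F 14-18 | C 18-22 | A 22-26 | C 26-27 |
Completion: A=26  B=10  C=27  D=1  E=7  F=18
Turnaround (C−A): A=19  B=8  C=16  D=1  E=2  F=10
Turnaround(A) = completion − arrival = 26 − 7 = 19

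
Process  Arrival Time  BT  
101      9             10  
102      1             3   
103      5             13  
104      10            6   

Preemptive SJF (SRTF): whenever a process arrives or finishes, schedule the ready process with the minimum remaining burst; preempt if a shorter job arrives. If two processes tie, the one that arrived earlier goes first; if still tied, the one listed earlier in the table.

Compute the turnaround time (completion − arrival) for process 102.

3

Timeline: | idle 0-1 | 102 1-4 | idle 4-5 | 103 5-10 | 104 10-16 | 103 16-24 | 101 24-34 |
Completion: 101=34  102=4  103=24  104=16
Turnaround(102) = completion − arrival = 4 − 1 = 3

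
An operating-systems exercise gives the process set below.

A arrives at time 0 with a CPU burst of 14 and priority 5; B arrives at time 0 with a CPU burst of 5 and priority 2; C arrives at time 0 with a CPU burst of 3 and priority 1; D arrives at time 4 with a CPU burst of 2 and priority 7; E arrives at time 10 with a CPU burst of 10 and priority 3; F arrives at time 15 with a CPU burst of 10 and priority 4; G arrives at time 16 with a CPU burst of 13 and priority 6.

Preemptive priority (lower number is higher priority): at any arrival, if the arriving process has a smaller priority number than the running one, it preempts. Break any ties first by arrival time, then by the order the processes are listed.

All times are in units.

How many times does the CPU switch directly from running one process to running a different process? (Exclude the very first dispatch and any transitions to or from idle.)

7

Timeline: | C 0-3 | B 3-8 | A 8-10 | E 10-20 | F 20-30 | A 30-42 | G 42-55 | D 55-57 |
Completion: A=42  B=8  C=3  D=57  E=20  F=30  G=55
Turnaround (C−A): A=42  B=8  C=3  D=53  E=10  F=15  G=39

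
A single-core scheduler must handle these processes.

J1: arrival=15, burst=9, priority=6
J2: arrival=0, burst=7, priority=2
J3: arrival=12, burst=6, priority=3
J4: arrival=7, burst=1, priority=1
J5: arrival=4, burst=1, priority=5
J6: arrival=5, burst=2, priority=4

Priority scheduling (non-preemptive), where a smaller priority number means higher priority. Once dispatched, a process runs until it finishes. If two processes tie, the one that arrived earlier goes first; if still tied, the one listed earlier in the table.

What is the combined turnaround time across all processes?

38

Timeline: | J2 0-7 | J4 7-8 | J6 8-10 | J5 10-11 | idle 11-12 | J3 12-18 | J1 18-27 |
Completion: J1=27  J2=7  J3=18  J4=8  J5=11  J6=10
Turnaround (C−A): J1=12  J2=7  J3=6  J4=1  J5=7  J6=5
Turnaround = completion − arrival: J1=12, J2=7, J3=6, J4=1, J5=7, J6=5
Total turnaround = 12 + 7 + 6 + 1 + 7 + 5 = 38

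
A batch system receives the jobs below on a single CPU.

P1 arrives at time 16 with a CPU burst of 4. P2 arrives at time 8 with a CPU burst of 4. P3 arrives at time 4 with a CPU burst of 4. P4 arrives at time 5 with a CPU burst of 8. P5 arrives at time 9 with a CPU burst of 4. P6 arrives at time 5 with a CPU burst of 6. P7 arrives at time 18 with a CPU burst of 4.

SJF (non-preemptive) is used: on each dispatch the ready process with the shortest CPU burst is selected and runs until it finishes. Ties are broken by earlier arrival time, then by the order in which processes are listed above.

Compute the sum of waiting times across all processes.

49

Timeline: | idle 0-4 | P3 4-8 | P2 8-12 | P5 12-16 | P1 16-20 | P7 20-24 | P6 24-30 | P4 30-38 |
Completion: P1=20  P2=12  P3=8  P4=38  P5=16  P6=30  P7=24
Turnaround (C−A): P1=4  P2=4  P3=4  P4=33  P5=7  P6=25  P7=6
Waiting = turnaround − burst: P1=0, P2=0, P3=0, P4=25, P5=3, P6=19, P7=2
Total waiting = 0 + 0 + 0 + 25 + 3 + 19 + 2 = 49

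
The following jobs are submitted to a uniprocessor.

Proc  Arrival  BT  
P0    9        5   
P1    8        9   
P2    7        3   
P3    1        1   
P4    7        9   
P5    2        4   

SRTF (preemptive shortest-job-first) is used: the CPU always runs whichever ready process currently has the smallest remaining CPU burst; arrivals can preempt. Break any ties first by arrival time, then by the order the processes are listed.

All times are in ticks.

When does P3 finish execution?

2

Schedule: | idle 0-1 | P3 1-2 | P5 2-6 | idle 6-7 | P2 7-10 | P0 10-15 | P4 15-24 | P1 24-33 |
Completion: P0=15  P1=33  P2=10  P3=2  P4=24  P5=6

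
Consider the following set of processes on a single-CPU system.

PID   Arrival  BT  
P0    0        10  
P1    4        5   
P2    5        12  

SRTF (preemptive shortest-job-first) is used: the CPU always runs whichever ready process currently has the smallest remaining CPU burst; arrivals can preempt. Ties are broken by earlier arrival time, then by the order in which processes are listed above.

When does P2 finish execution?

Gantt: | P0 0-4 | P1 4-9 | P0 9-15 | P2 15-27 |
Completion: P0=15  P1=9  P2=27
Turnaround (C−A): P0=15  P1=5  P2=22

27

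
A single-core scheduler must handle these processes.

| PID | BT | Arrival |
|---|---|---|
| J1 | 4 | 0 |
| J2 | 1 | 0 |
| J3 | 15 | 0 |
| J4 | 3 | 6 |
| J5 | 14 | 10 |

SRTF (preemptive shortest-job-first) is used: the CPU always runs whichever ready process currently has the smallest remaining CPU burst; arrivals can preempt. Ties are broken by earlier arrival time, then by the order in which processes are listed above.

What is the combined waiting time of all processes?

22

Schedule: | J2 0-1 | J1 1-5 | J3 5-6 | J4 6-9 | J3 9-23 | J5 23-37 |
Completion: J1=5  J2=1  J3=23  J4=9  J5=37
Turnaround (C−A): J1=5  J2=1  J3=23  J4=3  J5=27
Waiting = turnaround − burst: J1=1, J2=0, J3=8, J4=0, J5=13
Total waiting = 1 + 0 + 8 + 0 + 13 = 22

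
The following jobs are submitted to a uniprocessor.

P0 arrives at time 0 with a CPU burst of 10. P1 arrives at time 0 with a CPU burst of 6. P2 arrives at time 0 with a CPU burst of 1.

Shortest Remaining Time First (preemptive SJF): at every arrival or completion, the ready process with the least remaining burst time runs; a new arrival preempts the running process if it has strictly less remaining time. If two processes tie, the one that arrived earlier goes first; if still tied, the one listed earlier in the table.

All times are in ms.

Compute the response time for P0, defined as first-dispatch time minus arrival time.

Timeline: | P2 0-1 | P1 1-7 | P0 7-17 |
Completion: P0=17  P1=7  P2=1
Response(P0) = first start − arrival = 7 − 0 = 7

7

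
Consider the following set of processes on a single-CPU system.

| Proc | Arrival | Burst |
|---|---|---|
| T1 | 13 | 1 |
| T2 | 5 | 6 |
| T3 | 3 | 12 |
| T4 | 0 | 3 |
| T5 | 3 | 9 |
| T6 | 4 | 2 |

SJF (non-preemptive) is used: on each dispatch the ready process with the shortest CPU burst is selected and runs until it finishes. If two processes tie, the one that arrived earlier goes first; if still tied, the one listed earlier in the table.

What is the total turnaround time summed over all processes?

Schedule: | T4 0-3 | T5 3-12 | T6 12-14 | T1 14-15 | T2 15-21 | T3 21-33 |
Completion: T1=15  T2=21  T3=33  T4=3  T5=12  T6=14
Turnaround = completion − arrival: T1=2, T2=16, T3=30, T4=3, T5=9, T6=10
Total turnaround = 2 + 16 + 30 + 3 + 9 + 10 = 70

70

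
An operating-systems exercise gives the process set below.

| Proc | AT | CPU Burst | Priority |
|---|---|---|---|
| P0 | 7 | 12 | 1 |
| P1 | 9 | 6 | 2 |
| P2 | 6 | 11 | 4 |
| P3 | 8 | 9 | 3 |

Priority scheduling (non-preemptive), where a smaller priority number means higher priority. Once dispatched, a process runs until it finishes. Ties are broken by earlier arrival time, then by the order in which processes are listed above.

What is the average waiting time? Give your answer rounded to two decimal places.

Schedule: | idle 0-6 | P2 6-17 | P0 17-29 | P1 29-35 | P3 35-44 |
Completion: P0=29  P1=35  P2=17  P3=44
Turnaround (C−A): P0=22  P1=26  P2=11  P3=36
Waiting times: P0=10, P1=20, P2=0, P3=27
Average waiting = (10+20+0+27) / 4 = 57/4 = 14.25

14.25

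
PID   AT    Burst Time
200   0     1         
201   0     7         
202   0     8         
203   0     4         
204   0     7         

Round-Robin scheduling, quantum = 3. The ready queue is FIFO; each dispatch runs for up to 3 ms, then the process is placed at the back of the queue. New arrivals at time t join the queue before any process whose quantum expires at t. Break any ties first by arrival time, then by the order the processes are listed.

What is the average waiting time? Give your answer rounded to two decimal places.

Gantt: | 200 0-1 | 201 1-4 | 202 4-7 | 203 7-10 | 204 10-13 | 201 13-16 | 202 16-19 | 203 19-20 | 204 20-23 | 201 23-24 | 202 24-26 | 204 26-27 |
Completion: 200=1  201=24  202=26  203=20  204=27
Waiting times: 200=0, 201=17, 202=18, 203=16, 204=20
Average waiting = (0+17+18+16+20) / 5 = 71/5 = 14.20

14.20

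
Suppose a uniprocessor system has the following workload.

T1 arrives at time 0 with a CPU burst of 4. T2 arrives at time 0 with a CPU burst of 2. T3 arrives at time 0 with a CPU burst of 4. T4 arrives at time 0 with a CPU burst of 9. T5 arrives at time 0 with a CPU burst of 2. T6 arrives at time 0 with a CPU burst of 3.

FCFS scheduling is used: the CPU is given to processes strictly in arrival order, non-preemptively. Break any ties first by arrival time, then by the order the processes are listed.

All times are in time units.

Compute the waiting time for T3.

6

Gantt: | T1 0-4 | T2 4-6 | T3 6-10 | T4 10-19 | T5 19-21 | T6 21-24 |
Completion: T1=4  T2=6  T3=10  T4=19  T5=21  T6=24
Waiting(T3) = turnaround − burst = 10 − 4 = 6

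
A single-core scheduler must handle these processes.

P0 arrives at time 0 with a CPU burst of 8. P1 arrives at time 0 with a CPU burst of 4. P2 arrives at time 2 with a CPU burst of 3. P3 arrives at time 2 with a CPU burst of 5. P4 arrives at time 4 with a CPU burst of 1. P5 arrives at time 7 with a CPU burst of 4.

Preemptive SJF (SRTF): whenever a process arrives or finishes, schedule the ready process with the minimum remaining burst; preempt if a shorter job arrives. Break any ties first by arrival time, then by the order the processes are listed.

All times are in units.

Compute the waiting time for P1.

0

Gantt: | P1 0-4 | P4 4-5 | P2 5-8 | P5 8-12 | P3 12-17 | P0 17-25 |
Completion: P0=25  P1=4  P2=8  P3=17  P4=5  P5=12
Turnaround (C−A): P0=25  P1=4  P2=6  P3=15  P4=1  P5=5
Waiting(P1) = turnaround − burst = 4 − 4 = 0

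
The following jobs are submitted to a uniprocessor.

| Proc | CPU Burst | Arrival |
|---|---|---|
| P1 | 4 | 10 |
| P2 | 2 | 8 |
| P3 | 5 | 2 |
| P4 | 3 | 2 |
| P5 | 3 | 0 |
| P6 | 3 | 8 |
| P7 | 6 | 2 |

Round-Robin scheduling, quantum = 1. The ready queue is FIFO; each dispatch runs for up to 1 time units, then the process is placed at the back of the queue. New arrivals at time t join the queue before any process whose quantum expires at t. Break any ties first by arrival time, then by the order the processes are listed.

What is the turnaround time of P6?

Schedule: | P5 0-2 | P3 2-3 | P4 3-4 | P7 4-5 | P5 5-6 | P3 6-7 | P4 7-8 | P7 8-9 | P3 9-10 | P2 10-11 | P6 11-12 | P4 12-13 | P7 13-14 | P1 14-15 | P3 15-16 | P2 16-17 | P6 17-18 | P7 18-19 | P1 19-20 | P3 20-21 | P6 21-22 | P7 22-23 | P1 23-24 | P7 24-25 | P1 25-26 |
Completion: P1=26  P2=17  P3=21  P4=13  P5=6  P6=22  P7=25
Turnaround(P6) = completion − arrival = 22 − 8 = 14

14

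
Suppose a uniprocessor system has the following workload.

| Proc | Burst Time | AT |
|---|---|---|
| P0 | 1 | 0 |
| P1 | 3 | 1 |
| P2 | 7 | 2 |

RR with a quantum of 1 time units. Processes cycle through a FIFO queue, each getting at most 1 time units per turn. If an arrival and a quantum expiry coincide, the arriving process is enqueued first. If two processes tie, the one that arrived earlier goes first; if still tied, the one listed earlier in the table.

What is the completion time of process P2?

Gantt: | P0 0-1 | P1 1-2 | P2 2-3 | P1 3-4 | P2 4-5 | P1 5-6 | P2 6-11 |
Completion: P0=1  P1=6  P2=11

11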